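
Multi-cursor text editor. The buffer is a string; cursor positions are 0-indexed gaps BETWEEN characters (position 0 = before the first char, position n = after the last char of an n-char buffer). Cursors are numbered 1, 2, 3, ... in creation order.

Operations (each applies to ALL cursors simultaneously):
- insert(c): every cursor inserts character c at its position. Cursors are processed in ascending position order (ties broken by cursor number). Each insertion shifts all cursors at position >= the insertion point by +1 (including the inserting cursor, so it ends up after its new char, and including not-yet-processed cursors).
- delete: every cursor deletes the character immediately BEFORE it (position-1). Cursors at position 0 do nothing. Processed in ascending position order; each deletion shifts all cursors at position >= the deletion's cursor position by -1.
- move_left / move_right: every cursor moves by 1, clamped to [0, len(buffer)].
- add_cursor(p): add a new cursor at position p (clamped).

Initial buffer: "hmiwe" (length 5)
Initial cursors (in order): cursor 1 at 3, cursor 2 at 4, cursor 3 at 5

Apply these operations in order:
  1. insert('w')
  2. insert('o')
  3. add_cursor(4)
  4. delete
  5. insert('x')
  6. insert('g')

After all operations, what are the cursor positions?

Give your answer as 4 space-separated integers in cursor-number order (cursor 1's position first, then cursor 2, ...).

Answer: 7 11 15 7

Derivation:
After op 1 (insert('w')): buffer="hmiwwwew" (len 8), cursors c1@4 c2@6 c3@8, authorship ...1.2.3
After op 2 (insert('o')): buffer="hmiwowwoewo" (len 11), cursors c1@5 c2@8 c3@11, authorship ...11.22.33
After op 3 (add_cursor(4)): buffer="hmiwowwoewo" (len 11), cursors c4@4 c1@5 c2@8 c3@11, authorship ...11.22.33
After op 4 (delete): buffer="hmiwwew" (len 7), cursors c1@3 c4@3 c2@5 c3@7, authorship ....2.3
After op 5 (insert('x')): buffer="hmixxwwxewx" (len 11), cursors c1@5 c4@5 c2@8 c3@11, authorship ...14.22.33
After op 6 (insert('g')): buffer="hmixxggwwxgewxg" (len 15), cursors c1@7 c4@7 c2@11 c3@15, authorship ...1414.222.333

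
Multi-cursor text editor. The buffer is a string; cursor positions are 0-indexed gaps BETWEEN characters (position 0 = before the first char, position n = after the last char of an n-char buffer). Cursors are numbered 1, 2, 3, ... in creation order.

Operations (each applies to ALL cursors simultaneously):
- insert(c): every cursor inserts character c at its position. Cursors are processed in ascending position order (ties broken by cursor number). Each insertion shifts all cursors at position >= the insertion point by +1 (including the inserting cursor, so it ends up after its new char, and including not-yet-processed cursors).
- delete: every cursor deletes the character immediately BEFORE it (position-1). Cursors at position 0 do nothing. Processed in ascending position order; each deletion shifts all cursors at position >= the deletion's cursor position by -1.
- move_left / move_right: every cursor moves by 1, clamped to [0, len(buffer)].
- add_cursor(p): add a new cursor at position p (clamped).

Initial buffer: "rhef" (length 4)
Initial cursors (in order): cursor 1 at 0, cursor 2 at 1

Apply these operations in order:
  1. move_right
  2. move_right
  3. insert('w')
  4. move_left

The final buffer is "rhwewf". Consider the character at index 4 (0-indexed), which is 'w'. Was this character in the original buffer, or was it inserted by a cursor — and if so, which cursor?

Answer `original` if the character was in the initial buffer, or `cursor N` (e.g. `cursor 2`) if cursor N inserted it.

Answer: cursor 2

Derivation:
After op 1 (move_right): buffer="rhef" (len 4), cursors c1@1 c2@2, authorship ....
After op 2 (move_right): buffer="rhef" (len 4), cursors c1@2 c2@3, authorship ....
After op 3 (insert('w')): buffer="rhwewf" (len 6), cursors c1@3 c2@5, authorship ..1.2.
After op 4 (move_left): buffer="rhwewf" (len 6), cursors c1@2 c2@4, authorship ..1.2.
Authorship (.=original, N=cursor N): . . 1 . 2 .
Index 4: author = 2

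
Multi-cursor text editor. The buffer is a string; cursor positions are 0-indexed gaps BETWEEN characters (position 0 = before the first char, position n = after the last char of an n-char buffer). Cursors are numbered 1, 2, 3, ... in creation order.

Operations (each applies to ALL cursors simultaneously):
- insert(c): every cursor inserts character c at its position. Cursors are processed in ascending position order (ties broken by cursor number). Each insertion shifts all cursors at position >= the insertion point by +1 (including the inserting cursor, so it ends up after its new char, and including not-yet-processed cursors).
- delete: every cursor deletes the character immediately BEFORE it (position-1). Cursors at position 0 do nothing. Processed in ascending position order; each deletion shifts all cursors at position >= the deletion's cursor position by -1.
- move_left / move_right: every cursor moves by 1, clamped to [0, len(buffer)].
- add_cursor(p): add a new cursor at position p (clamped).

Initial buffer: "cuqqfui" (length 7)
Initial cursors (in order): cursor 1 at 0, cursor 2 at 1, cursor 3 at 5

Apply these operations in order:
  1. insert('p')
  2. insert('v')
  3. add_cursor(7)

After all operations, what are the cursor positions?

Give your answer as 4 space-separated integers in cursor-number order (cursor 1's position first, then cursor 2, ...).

Answer: 2 5 11 7

Derivation:
After op 1 (insert('p')): buffer="pcpuqqfpui" (len 10), cursors c1@1 c2@3 c3@8, authorship 1.2....3..
After op 2 (insert('v')): buffer="pvcpvuqqfpvui" (len 13), cursors c1@2 c2@5 c3@11, authorship 11.22....33..
After op 3 (add_cursor(7)): buffer="pvcpvuqqfpvui" (len 13), cursors c1@2 c2@5 c4@7 c3@11, authorship 11.22....33..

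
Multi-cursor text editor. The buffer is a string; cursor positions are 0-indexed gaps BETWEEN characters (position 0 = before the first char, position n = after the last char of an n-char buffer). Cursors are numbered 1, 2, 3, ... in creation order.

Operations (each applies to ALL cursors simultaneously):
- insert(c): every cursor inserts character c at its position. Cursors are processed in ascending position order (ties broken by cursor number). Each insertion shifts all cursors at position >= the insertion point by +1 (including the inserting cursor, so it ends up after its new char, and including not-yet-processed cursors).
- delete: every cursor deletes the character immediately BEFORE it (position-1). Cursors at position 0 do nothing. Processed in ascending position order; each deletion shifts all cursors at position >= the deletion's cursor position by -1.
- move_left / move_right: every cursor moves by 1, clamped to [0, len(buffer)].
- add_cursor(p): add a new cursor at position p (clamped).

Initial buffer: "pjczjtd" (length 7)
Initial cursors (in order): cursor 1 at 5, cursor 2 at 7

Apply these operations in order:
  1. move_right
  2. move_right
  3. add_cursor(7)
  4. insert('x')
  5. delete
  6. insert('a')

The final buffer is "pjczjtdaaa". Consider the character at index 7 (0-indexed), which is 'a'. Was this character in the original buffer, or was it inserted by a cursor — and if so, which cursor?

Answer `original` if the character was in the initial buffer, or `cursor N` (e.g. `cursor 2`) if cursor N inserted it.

After op 1 (move_right): buffer="pjczjtd" (len 7), cursors c1@6 c2@7, authorship .......
After op 2 (move_right): buffer="pjczjtd" (len 7), cursors c1@7 c2@7, authorship .......
After op 3 (add_cursor(7)): buffer="pjczjtd" (len 7), cursors c1@7 c2@7 c3@7, authorship .......
After op 4 (insert('x')): buffer="pjczjtdxxx" (len 10), cursors c1@10 c2@10 c3@10, authorship .......123
After op 5 (delete): buffer="pjczjtd" (len 7), cursors c1@7 c2@7 c3@7, authorship .......
After op 6 (insert('a')): buffer="pjczjtdaaa" (len 10), cursors c1@10 c2@10 c3@10, authorship .......123
Authorship (.=original, N=cursor N): . . . . . . . 1 2 3
Index 7: author = 1

Answer: cursor 1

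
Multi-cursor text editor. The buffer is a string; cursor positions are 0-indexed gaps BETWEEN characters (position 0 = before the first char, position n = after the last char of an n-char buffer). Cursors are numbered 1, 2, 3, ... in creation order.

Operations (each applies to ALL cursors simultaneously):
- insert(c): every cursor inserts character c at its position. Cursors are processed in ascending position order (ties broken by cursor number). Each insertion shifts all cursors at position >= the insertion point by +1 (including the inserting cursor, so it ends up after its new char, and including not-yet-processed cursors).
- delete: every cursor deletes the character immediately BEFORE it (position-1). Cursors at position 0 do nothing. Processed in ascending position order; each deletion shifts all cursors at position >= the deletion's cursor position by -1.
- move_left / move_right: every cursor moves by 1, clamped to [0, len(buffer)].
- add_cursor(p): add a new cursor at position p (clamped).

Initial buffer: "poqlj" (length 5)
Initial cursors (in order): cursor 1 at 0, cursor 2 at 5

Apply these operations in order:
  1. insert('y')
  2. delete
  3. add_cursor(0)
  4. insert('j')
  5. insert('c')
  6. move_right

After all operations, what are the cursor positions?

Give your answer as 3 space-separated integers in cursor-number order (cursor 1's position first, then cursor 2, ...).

After op 1 (insert('y')): buffer="ypoqljy" (len 7), cursors c1@1 c2@7, authorship 1.....2
After op 2 (delete): buffer="poqlj" (len 5), cursors c1@0 c2@5, authorship .....
After op 3 (add_cursor(0)): buffer="poqlj" (len 5), cursors c1@0 c3@0 c2@5, authorship .....
After op 4 (insert('j')): buffer="jjpoqljj" (len 8), cursors c1@2 c3@2 c2@8, authorship 13.....2
After op 5 (insert('c')): buffer="jjccpoqljjc" (len 11), cursors c1@4 c3@4 c2@11, authorship 1313.....22
After op 6 (move_right): buffer="jjccpoqljjc" (len 11), cursors c1@5 c3@5 c2@11, authorship 1313.....22

Answer: 5 11 5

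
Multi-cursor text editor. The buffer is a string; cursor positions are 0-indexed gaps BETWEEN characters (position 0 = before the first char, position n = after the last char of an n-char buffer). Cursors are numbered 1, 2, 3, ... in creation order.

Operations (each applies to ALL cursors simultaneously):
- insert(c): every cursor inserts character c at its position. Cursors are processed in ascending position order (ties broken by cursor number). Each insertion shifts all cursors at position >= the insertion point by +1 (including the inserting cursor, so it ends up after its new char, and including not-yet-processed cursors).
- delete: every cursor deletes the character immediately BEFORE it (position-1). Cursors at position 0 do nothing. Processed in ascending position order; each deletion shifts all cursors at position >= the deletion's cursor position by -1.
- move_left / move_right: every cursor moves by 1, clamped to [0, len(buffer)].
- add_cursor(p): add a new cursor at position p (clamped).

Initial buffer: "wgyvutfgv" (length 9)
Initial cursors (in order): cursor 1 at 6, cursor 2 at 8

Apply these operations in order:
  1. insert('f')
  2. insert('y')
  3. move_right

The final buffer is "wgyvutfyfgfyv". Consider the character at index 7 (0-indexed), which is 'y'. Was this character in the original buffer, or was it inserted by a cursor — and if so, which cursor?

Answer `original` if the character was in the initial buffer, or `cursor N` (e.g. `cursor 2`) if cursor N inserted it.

After op 1 (insert('f')): buffer="wgyvutffgfv" (len 11), cursors c1@7 c2@10, authorship ......1..2.
After op 2 (insert('y')): buffer="wgyvutfyfgfyv" (len 13), cursors c1@8 c2@12, authorship ......11..22.
After op 3 (move_right): buffer="wgyvutfyfgfyv" (len 13), cursors c1@9 c2@13, authorship ......11..22.
Authorship (.=original, N=cursor N): . . . . . . 1 1 . . 2 2 .
Index 7: author = 1

Answer: cursor 1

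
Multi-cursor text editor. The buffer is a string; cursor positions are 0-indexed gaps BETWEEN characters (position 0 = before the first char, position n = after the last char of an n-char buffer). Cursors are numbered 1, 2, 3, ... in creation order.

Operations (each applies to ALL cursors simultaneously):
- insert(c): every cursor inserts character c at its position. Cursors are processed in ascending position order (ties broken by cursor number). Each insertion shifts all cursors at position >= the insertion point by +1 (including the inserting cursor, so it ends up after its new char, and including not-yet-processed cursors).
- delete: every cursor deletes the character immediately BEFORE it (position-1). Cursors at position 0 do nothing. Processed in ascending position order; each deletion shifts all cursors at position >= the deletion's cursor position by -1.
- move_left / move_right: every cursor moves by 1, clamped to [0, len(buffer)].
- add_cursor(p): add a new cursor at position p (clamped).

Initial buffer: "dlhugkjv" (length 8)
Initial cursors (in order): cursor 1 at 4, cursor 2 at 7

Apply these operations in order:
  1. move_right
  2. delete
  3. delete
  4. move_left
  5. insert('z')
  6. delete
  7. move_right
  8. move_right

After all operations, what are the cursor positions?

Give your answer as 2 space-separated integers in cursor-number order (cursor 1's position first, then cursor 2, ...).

After op 1 (move_right): buffer="dlhugkjv" (len 8), cursors c1@5 c2@8, authorship ........
After op 2 (delete): buffer="dlhukj" (len 6), cursors c1@4 c2@6, authorship ......
After op 3 (delete): buffer="dlhk" (len 4), cursors c1@3 c2@4, authorship ....
After op 4 (move_left): buffer="dlhk" (len 4), cursors c1@2 c2@3, authorship ....
After op 5 (insert('z')): buffer="dlzhzk" (len 6), cursors c1@3 c2@5, authorship ..1.2.
After op 6 (delete): buffer="dlhk" (len 4), cursors c1@2 c2@3, authorship ....
After op 7 (move_right): buffer="dlhk" (len 4), cursors c1@3 c2@4, authorship ....
After op 8 (move_right): buffer="dlhk" (len 4), cursors c1@4 c2@4, authorship ....

Answer: 4 4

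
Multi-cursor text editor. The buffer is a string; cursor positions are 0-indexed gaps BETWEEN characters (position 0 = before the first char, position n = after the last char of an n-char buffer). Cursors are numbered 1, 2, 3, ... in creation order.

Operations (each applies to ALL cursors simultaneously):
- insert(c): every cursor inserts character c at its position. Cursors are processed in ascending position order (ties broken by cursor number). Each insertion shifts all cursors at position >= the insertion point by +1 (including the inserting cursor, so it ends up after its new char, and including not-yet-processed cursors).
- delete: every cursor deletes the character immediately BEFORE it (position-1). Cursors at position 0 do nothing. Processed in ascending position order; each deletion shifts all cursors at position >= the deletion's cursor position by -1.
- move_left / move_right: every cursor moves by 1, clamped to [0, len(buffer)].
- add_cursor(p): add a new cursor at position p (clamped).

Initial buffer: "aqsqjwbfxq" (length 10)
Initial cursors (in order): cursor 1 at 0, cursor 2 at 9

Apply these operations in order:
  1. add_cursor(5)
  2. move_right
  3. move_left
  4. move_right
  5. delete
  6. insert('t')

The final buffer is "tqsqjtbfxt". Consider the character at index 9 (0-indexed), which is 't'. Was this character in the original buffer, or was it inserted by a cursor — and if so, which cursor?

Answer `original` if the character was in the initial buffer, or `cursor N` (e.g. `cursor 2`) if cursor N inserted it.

After op 1 (add_cursor(5)): buffer="aqsqjwbfxq" (len 10), cursors c1@0 c3@5 c2@9, authorship ..........
After op 2 (move_right): buffer="aqsqjwbfxq" (len 10), cursors c1@1 c3@6 c2@10, authorship ..........
After op 3 (move_left): buffer="aqsqjwbfxq" (len 10), cursors c1@0 c3@5 c2@9, authorship ..........
After op 4 (move_right): buffer="aqsqjwbfxq" (len 10), cursors c1@1 c3@6 c2@10, authorship ..........
After op 5 (delete): buffer="qsqjbfx" (len 7), cursors c1@0 c3@4 c2@7, authorship .......
After op 6 (insert('t')): buffer="tqsqjtbfxt" (len 10), cursors c1@1 c3@6 c2@10, authorship 1....3...2
Authorship (.=original, N=cursor N): 1 . . . . 3 . . . 2
Index 9: author = 2

Answer: cursor 2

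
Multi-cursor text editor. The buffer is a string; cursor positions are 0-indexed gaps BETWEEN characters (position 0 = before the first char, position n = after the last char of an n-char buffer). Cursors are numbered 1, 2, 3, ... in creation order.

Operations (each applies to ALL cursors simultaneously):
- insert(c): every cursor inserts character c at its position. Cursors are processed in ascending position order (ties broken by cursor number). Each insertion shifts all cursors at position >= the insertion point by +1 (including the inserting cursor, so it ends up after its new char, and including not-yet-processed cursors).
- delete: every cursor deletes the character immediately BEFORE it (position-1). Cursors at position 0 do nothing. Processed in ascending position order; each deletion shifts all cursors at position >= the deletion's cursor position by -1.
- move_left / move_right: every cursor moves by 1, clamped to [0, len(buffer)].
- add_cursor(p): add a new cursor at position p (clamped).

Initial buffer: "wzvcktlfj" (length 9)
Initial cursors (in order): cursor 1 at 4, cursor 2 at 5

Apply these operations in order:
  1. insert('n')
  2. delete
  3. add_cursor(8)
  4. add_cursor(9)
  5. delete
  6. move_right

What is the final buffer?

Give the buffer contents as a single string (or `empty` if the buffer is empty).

Answer: wzvtl

Derivation:
After op 1 (insert('n')): buffer="wzvcnkntlfj" (len 11), cursors c1@5 c2@7, authorship ....1.2....
After op 2 (delete): buffer="wzvcktlfj" (len 9), cursors c1@4 c2@5, authorship .........
After op 3 (add_cursor(8)): buffer="wzvcktlfj" (len 9), cursors c1@4 c2@5 c3@8, authorship .........
After op 4 (add_cursor(9)): buffer="wzvcktlfj" (len 9), cursors c1@4 c2@5 c3@8 c4@9, authorship .........
After op 5 (delete): buffer="wzvtl" (len 5), cursors c1@3 c2@3 c3@5 c4@5, authorship .....
After op 6 (move_right): buffer="wzvtl" (len 5), cursors c1@4 c2@4 c3@5 c4@5, authorship .....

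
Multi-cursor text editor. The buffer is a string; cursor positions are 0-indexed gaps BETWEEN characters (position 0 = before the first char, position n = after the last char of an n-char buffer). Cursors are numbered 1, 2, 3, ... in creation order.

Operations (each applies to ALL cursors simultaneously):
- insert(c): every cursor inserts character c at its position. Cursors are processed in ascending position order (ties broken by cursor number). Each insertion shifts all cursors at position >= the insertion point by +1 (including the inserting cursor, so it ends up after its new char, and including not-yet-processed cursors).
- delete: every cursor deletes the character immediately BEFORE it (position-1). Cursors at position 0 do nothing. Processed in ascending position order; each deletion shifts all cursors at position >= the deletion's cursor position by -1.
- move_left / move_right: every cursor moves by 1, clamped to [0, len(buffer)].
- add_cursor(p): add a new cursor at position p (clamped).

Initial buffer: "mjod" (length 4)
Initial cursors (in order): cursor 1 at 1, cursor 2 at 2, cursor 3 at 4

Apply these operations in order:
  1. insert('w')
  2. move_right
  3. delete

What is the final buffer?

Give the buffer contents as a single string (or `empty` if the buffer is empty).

After op 1 (insert('w')): buffer="mwjwodw" (len 7), cursors c1@2 c2@4 c3@7, authorship .1.2..3
After op 2 (move_right): buffer="mwjwodw" (len 7), cursors c1@3 c2@5 c3@7, authorship .1.2..3
After op 3 (delete): buffer="mwwd" (len 4), cursors c1@2 c2@3 c3@4, authorship .12.

Answer: mwwd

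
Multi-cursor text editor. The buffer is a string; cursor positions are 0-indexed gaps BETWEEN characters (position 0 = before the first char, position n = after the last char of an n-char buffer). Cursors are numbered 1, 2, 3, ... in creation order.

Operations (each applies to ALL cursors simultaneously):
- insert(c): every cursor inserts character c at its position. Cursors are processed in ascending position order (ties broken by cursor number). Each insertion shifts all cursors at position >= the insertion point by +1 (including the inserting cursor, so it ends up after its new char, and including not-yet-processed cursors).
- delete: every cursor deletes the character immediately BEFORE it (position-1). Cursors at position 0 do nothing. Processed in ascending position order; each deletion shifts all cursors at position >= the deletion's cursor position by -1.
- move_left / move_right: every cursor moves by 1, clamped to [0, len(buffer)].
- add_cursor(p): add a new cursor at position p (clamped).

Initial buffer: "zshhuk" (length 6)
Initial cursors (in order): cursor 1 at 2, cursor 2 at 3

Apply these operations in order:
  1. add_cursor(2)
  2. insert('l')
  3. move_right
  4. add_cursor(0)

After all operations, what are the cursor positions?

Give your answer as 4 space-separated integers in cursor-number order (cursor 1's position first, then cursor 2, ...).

Answer: 5 7 5 0

Derivation:
After op 1 (add_cursor(2)): buffer="zshhuk" (len 6), cursors c1@2 c3@2 c2@3, authorship ......
After op 2 (insert('l')): buffer="zsllhlhuk" (len 9), cursors c1@4 c3@4 c2@6, authorship ..13.2...
After op 3 (move_right): buffer="zsllhlhuk" (len 9), cursors c1@5 c3@5 c2@7, authorship ..13.2...
After op 4 (add_cursor(0)): buffer="zsllhlhuk" (len 9), cursors c4@0 c1@5 c3@5 c2@7, authorship ..13.2...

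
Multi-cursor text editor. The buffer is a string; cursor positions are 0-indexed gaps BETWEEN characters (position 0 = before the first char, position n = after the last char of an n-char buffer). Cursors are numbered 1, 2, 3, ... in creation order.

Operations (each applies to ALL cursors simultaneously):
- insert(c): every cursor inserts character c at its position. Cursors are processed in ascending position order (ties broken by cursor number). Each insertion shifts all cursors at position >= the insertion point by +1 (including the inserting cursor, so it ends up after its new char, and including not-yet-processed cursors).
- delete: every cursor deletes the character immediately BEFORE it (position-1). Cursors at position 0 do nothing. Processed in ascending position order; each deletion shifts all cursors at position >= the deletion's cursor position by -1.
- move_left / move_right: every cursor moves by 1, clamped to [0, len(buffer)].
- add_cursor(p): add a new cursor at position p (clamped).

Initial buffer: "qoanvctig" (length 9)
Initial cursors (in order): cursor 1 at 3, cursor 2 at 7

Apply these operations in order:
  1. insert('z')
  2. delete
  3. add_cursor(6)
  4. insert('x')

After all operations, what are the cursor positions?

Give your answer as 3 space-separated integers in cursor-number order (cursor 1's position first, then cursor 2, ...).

Answer: 4 10 8

Derivation:
After op 1 (insert('z')): buffer="qoaznvctzig" (len 11), cursors c1@4 c2@9, authorship ...1....2..
After op 2 (delete): buffer="qoanvctig" (len 9), cursors c1@3 c2@7, authorship .........
After op 3 (add_cursor(6)): buffer="qoanvctig" (len 9), cursors c1@3 c3@6 c2@7, authorship .........
After op 4 (insert('x')): buffer="qoaxnvcxtxig" (len 12), cursors c1@4 c3@8 c2@10, authorship ...1...3.2..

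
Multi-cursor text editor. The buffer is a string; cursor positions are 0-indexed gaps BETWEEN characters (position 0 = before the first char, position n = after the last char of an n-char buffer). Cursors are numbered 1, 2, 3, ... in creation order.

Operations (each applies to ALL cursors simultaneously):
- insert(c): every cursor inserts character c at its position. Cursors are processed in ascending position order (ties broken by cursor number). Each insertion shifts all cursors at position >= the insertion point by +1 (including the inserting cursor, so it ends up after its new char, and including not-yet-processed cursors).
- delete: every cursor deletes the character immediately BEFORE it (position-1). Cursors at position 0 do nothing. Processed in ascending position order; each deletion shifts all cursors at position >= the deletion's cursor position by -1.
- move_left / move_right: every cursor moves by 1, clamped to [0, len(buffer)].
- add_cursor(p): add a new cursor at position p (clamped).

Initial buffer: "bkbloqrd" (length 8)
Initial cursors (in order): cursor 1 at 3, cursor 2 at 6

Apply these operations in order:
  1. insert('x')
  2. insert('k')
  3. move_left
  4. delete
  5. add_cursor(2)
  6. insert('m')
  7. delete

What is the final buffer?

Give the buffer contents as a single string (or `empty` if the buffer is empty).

Answer: bkbkloqkrd

Derivation:
After op 1 (insert('x')): buffer="bkbxloqxrd" (len 10), cursors c1@4 c2@8, authorship ...1...2..
After op 2 (insert('k')): buffer="bkbxkloqxkrd" (len 12), cursors c1@5 c2@10, authorship ...11...22..
After op 3 (move_left): buffer="bkbxkloqxkrd" (len 12), cursors c1@4 c2@9, authorship ...11...22..
After op 4 (delete): buffer="bkbkloqkrd" (len 10), cursors c1@3 c2@7, authorship ...1...2..
After op 5 (add_cursor(2)): buffer="bkbkloqkrd" (len 10), cursors c3@2 c1@3 c2@7, authorship ...1...2..
After op 6 (insert('m')): buffer="bkmbmkloqmkrd" (len 13), cursors c3@3 c1@5 c2@10, authorship ..3.11...22..
After op 7 (delete): buffer="bkbkloqkrd" (len 10), cursors c3@2 c1@3 c2@7, authorship ...1...2..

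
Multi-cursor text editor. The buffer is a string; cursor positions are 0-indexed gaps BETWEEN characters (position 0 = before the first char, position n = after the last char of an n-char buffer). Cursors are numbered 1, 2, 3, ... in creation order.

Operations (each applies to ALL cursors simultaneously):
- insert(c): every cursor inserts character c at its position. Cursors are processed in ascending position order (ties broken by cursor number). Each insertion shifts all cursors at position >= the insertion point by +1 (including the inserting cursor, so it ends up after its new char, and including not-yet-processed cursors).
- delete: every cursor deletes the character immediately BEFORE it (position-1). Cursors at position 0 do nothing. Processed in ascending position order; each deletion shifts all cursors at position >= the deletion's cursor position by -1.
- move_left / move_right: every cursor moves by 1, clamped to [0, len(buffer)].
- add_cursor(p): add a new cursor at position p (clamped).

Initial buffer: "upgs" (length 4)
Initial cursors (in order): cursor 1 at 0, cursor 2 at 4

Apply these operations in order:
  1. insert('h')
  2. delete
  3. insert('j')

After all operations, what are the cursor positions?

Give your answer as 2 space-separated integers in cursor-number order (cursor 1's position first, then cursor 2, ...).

After op 1 (insert('h')): buffer="hupgsh" (len 6), cursors c1@1 c2@6, authorship 1....2
After op 2 (delete): buffer="upgs" (len 4), cursors c1@0 c2@4, authorship ....
After op 3 (insert('j')): buffer="jupgsj" (len 6), cursors c1@1 c2@6, authorship 1....2

Answer: 1 6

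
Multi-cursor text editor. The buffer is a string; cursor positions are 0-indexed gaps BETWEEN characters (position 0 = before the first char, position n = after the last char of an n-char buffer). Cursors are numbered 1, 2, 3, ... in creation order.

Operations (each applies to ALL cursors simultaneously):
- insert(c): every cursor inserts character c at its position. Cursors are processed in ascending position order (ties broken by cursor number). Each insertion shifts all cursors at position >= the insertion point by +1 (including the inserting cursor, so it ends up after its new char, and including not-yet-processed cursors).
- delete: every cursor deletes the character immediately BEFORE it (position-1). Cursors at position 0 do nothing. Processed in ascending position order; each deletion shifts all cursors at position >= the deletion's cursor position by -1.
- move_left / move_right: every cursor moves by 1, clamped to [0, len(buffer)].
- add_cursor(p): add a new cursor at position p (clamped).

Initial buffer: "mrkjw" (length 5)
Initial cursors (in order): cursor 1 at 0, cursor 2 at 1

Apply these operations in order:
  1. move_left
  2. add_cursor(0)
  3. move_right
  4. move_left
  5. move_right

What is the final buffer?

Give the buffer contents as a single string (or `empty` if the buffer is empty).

After op 1 (move_left): buffer="mrkjw" (len 5), cursors c1@0 c2@0, authorship .....
After op 2 (add_cursor(0)): buffer="mrkjw" (len 5), cursors c1@0 c2@0 c3@0, authorship .....
After op 3 (move_right): buffer="mrkjw" (len 5), cursors c1@1 c2@1 c3@1, authorship .....
After op 4 (move_left): buffer="mrkjw" (len 5), cursors c1@0 c2@0 c3@0, authorship .....
After op 5 (move_right): buffer="mrkjw" (len 5), cursors c1@1 c2@1 c3@1, authorship .....

Answer: mrkjw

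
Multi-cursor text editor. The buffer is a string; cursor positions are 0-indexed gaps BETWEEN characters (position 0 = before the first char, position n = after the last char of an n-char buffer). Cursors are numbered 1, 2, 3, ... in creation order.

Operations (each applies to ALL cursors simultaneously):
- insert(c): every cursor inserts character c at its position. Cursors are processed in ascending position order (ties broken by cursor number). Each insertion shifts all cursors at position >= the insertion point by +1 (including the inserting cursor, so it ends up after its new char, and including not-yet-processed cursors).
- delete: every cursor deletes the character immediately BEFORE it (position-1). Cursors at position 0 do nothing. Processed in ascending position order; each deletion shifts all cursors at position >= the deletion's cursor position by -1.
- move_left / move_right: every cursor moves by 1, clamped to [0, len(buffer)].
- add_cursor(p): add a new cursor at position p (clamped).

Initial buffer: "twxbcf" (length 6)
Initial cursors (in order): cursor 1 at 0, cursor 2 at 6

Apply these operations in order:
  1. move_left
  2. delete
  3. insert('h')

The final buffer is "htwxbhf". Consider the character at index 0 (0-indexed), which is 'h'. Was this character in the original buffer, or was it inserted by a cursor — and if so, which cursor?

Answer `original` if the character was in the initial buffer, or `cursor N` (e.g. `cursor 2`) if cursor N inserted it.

Answer: cursor 1

Derivation:
After op 1 (move_left): buffer="twxbcf" (len 6), cursors c1@0 c2@5, authorship ......
After op 2 (delete): buffer="twxbf" (len 5), cursors c1@0 c2@4, authorship .....
After op 3 (insert('h')): buffer="htwxbhf" (len 7), cursors c1@1 c2@6, authorship 1....2.
Authorship (.=original, N=cursor N): 1 . . . . 2 .
Index 0: author = 1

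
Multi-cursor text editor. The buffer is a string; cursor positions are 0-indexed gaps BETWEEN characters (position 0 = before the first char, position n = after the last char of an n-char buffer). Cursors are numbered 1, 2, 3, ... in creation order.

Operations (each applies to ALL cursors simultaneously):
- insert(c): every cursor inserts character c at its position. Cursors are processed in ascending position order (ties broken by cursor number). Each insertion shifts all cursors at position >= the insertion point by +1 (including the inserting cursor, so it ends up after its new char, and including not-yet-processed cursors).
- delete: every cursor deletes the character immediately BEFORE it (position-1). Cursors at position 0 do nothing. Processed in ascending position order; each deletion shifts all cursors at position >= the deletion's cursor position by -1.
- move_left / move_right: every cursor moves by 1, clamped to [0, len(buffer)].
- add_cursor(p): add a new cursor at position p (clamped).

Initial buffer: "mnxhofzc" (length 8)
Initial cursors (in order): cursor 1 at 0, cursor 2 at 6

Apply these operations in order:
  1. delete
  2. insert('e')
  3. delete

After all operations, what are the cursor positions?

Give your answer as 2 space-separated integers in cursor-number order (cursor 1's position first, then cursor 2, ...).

Answer: 0 5

Derivation:
After op 1 (delete): buffer="mnxhozc" (len 7), cursors c1@0 c2@5, authorship .......
After op 2 (insert('e')): buffer="emnxhoezc" (len 9), cursors c1@1 c2@7, authorship 1.....2..
After op 3 (delete): buffer="mnxhozc" (len 7), cursors c1@0 c2@5, authorship .......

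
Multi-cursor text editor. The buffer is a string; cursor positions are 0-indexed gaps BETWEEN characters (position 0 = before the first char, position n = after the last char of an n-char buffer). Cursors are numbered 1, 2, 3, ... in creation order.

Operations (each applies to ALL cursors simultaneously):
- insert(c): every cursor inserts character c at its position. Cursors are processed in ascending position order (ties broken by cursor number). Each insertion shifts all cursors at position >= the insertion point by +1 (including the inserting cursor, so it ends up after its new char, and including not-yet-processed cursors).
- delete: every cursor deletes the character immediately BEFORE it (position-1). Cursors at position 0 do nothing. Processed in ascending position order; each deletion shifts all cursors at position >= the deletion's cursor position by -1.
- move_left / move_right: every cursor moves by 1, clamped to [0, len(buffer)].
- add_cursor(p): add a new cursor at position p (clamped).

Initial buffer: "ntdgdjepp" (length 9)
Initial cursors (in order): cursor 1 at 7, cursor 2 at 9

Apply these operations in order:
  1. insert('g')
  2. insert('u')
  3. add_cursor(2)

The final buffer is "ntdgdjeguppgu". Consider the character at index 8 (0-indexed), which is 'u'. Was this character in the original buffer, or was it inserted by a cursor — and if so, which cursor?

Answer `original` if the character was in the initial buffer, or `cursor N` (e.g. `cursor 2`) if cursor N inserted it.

Answer: cursor 1

Derivation:
After op 1 (insert('g')): buffer="ntdgdjegppg" (len 11), cursors c1@8 c2@11, authorship .......1..2
After op 2 (insert('u')): buffer="ntdgdjeguppgu" (len 13), cursors c1@9 c2@13, authorship .......11..22
After op 3 (add_cursor(2)): buffer="ntdgdjeguppgu" (len 13), cursors c3@2 c1@9 c2@13, authorship .......11..22
Authorship (.=original, N=cursor N): . . . . . . . 1 1 . . 2 2
Index 8: author = 1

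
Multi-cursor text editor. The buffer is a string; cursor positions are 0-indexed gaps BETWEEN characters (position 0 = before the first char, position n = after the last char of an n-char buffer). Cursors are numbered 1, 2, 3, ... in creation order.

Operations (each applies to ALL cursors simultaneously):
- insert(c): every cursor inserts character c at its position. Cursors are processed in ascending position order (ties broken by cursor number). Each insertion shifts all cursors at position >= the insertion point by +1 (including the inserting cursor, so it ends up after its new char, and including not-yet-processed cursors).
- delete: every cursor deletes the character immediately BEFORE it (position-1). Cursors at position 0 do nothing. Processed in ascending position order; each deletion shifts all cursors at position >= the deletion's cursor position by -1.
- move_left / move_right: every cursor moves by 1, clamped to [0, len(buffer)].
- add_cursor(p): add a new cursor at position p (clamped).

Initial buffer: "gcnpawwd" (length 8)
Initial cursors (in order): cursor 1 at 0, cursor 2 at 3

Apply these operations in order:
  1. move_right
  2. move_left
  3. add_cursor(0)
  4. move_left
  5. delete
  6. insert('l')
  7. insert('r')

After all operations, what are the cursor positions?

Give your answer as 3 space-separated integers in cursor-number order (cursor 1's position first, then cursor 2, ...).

Answer: 4 7 4

Derivation:
After op 1 (move_right): buffer="gcnpawwd" (len 8), cursors c1@1 c2@4, authorship ........
After op 2 (move_left): buffer="gcnpawwd" (len 8), cursors c1@0 c2@3, authorship ........
After op 3 (add_cursor(0)): buffer="gcnpawwd" (len 8), cursors c1@0 c3@0 c2@3, authorship ........
After op 4 (move_left): buffer="gcnpawwd" (len 8), cursors c1@0 c3@0 c2@2, authorship ........
After op 5 (delete): buffer="gnpawwd" (len 7), cursors c1@0 c3@0 c2@1, authorship .......
After op 6 (insert('l')): buffer="llglnpawwd" (len 10), cursors c1@2 c3@2 c2@4, authorship 13.2......
After op 7 (insert('r')): buffer="llrrglrnpawwd" (len 13), cursors c1@4 c3@4 c2@7, authorship 1313.22......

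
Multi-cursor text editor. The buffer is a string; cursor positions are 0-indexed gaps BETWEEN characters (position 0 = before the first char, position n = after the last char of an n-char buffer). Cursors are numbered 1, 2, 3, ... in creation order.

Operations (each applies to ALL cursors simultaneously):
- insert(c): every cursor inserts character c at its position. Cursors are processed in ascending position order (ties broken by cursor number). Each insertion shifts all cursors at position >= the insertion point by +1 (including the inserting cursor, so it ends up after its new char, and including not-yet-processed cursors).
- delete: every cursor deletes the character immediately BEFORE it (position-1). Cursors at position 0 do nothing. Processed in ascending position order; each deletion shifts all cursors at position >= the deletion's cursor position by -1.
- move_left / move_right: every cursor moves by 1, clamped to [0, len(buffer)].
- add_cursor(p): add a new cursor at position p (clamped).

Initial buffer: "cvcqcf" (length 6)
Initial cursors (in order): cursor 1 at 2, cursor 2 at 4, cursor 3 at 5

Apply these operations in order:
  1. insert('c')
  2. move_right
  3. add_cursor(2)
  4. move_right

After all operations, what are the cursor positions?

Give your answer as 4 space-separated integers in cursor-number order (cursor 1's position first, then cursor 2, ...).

After op 1 (insert('c')): buffer="cvccqcccf" (len 9), cursors c1@3 c2@6 c3@8, authorship ..1..2.3.
After op 2 (move_right): buffer="cvccqcccf" (len 9), cursors c1@4 c2@7 c3@9, authorship ..1..2.3.
After op 3 (add_cursor(2)): buffer="cvccqcccf" (len 9), cursors c4@2 c1@4 c2@7 c3@9, authorship ..1..2.3.
After op 4 (move_right): buffer="cvccqcccf" (len 9), cursors c4@3 c1@5 c2@8 c3@9, authorship ..1..2.3.

Answer: 5 8 9 3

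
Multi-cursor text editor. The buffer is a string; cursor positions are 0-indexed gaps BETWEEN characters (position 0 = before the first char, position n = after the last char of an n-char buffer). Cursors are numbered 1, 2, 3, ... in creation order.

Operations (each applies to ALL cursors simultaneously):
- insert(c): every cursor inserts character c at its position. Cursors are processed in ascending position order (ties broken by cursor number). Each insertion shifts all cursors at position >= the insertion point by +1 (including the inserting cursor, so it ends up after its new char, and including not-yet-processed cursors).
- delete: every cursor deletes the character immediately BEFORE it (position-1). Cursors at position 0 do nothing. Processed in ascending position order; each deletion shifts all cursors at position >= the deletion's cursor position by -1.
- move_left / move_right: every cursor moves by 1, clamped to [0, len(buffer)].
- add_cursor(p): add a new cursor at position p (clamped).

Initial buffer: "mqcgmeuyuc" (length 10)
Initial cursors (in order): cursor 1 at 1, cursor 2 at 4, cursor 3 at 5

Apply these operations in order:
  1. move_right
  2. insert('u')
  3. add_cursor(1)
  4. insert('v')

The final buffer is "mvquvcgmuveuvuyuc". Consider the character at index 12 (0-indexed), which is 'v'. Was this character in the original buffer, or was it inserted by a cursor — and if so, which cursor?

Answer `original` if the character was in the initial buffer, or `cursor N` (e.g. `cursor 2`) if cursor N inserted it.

Answer: cursor 3

Derivation:
After op 1 (move_right): buffer="mqcgmeuyuc" (len 10), cursors c1@2 c2@5 c3@6, authorship ..........
After op 2 (insert('u')): buffer="mqucgmueuuyuc" (len 13), cursors c1@3 c2@7 c3@9, authorship ..1...2.3....
After op 3 (add_cursor(1)): buffer="mqucgmueuuyuc" (len 13), cursors c4@1 c1@3 c2@7 c3@9, authorship ..1...2.3....
After op 4 (insert('v')): buffer="mvquvcgmuveuvuyuc" (len 17), cursors c4@2 c1@5 c2@10 c3@13, authorship .4.11...22.33....
Authorship (.=original, N=cursor N): . 4 . 1 1 . . . 2 2 . 3 3 . . . .
Index 12: author = 3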